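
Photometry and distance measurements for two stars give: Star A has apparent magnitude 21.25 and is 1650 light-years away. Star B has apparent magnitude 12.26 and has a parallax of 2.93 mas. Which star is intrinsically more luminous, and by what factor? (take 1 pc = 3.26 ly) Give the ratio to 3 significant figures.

Star B is more luminous, by a factor of 1790.

Star A: d = 1650 ly / 3.26 = 506.1 pc
Star A: M = m − 5 log₁₀ d + 5 = 21.25 − 5·2.7043 + 5 = 12.729
Star B: p = 2.93 mas = 2.93×10^-3″ → d = 1/p = 341.3 pc
Star B: M = m − 5 log₁₀ d + 5 = 12.26 − 5·2.5331 + 5 = 4.594
ΔM = M_A − M_B = 12.729 − (4.594) = 8.134; smaller M is more luminous → Star B.
L ratio = 10^(0.4 |ΔM|) = 10^3.254 = 1794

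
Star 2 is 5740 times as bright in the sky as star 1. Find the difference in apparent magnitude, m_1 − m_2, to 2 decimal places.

Pogson: Δm = −2.5 log₁₀(ratio) = −2.5 log₁₀(5740) = −2.5 × 3.7589 = -9.397
Star 2 is brighter so has the smaller magnitude: m_1 − m_2 is positive.

m_1 − m_2 ≈ 9.40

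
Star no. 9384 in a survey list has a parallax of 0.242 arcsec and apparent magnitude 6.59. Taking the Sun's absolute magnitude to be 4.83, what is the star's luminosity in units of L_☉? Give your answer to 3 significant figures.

L/L_☉ ≈ 0.0338

d = 1/p = 1/0.242″ = 4.132 pc
M = m − 5 log₁₀ d + 5 = 6.59 − 5·0.6162 + 5 = 8.509
M − M_☉ = 8.509 − 4.83 = 3.679
L/L_☉ = 10^(−0.4 × 3.679) = 0.03376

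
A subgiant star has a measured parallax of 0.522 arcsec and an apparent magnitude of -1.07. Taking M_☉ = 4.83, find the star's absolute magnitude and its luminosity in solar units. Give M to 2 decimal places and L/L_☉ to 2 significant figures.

M ≈ 2.52; L/L_☉ ≈ 8.4

d = 1/p = 1/0.522″ = 1.916 pc
M = m − 5 log₁₀ d + 5 = -1.07 − 5·0.2823 + 5 = 2.518
M − M_☉ = 2.518 − 4.83 = -2.312
L/L_☉ = 10^(−0.4 × -2.312) = 8.407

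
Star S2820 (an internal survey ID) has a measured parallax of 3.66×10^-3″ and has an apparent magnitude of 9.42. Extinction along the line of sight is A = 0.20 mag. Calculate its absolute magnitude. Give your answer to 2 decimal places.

M ≈ 2.04

d = 1/p = 1/3.66×10^-3″ = 273.2 pc
5 log₁₀(d/10 pc) = 5 log₁₀(273.2) − 5 = 7.183
M = m − 5 log₁₀(d/10) − A = 9.42 − 7.183 − 0.20 = 2.037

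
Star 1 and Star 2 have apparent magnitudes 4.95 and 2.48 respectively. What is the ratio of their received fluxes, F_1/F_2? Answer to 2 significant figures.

F_1/F_2 ≈ 0.10

Δm = 4.95 − (2.48) = 2.47
Flux ratio = 10^(−0.4 Δm) = 10^(−0.4 × 2.47) = 10^-0.988 = 0.1028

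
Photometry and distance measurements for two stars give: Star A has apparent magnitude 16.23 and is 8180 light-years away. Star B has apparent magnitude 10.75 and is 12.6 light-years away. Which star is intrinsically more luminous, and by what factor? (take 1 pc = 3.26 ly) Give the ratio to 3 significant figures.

Star A: d = 8180 ly / 3.26 = 2509 pc
Star A: M = m − 5 log₁₀ d + 5 = 16.23 − 5·3.3995 + 5 = 4.232
Star B: d = 12.6 ly / 3.26 = 3.865 pc
Star B: M = m − 5 log₁₀ d + 5 = 10.75 − 5·0.5872 + 5 = 12.814
ΔM = M_A − M_B = 4.232 − (12.814) = -8.582; smaller M is more luminous → Star A.
L ratio = 10^(0.4 |ΔM|) = 10^3.433 = 2709

Star A is more luminous, by a factor of 2710.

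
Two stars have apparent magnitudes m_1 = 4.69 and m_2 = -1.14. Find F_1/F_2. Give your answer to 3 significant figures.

F_1/F_2 ≈ 4.66×10^-3

Δm = 4.69 − (-1.14) = 5.83
Flux ratio = 10^(−0.4 Δm) = 10^(−0.4 × 5.83) = 10^-2.332 = 4.656×10^-3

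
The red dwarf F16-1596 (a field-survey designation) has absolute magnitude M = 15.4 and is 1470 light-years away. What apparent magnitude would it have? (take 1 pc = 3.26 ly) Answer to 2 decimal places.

m ≈ 23.67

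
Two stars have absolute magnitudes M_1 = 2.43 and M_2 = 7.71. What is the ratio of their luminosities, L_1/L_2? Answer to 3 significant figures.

ΔM = M_1 − M_2 = -5.28
L_1/L_2 = 10^(−0.4 ΔM) = 10^2.112 = 129.4

L_1/L_2 ≈ 129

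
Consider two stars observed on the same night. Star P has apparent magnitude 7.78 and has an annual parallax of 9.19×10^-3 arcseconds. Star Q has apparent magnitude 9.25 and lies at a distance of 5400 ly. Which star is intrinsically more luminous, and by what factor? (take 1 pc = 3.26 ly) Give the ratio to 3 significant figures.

Star P: d = 1/p = 1/9.19×10^-3″ = 108.8 pc
Star P: M = m − 5 log₁₀ d + 5 = 7.78 − 5·2.0367 + 5 = 2.597
Star Q: d = 5400 ly / 3.26 = 1656 pc
Star Q: M = m − 5 log₁₀ d + 5 = 9.25 − 5·3.2192 + 5 = -1.846
ΔM = M_P − M_Q = 2.597 − (-1.846) = 4.442; smaller M is more luminous → Star Q.
L ratio = 10^(0.4 |ΔM|) = 10^1.777 = 59.84

Star Q is more luminous, by a factor of 59.8.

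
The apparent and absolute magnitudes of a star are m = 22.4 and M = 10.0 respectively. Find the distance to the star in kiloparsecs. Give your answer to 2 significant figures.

d ≈ 3.0 kpc

μ = m − M = 12.400
m − M = 5 log₁₀ d − 5
log₁₀ d = (m − M)/5 + 1 = 3.4800
d = 10^3.4800 = 3020 pc
= 3.020 kpc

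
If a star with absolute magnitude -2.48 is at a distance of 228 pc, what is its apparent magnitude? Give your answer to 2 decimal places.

m = M + 5 log₁₀ d − 5 = -2.48 + 5·2.3579 − 5 = 4.310

m ≈ 4.31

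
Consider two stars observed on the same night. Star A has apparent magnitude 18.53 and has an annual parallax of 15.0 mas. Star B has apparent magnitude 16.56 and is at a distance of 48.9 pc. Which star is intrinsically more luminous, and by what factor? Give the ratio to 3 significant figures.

Star B is more luminous, by a factor of 3.30.

Star A: p = 15.0 mas = 0.0150″ → d = 1/p = 66.67 pc
Star A: M = m − 5 log₁₀ d + 5 = 18.53 − 5·1.8239 + 5 = 14.410
Star B: M = m − 5 log₁₀ d + 5 = 16.56 − 5·1.6893 + 5 = 13.113
ΔM = M_A − M_B = 14.410 − (13.113) = 1.297; smaller M is more luminous → Star B.
L ratio = 10^(0.4 |ΔM|) = 10^0.519 = 3.302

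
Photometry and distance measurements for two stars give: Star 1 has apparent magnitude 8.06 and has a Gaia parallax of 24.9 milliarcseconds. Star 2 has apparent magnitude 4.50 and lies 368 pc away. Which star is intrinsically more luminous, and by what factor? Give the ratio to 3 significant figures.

Star 2 is more luminous, by a factor of 2230.

Star 1: p = 24.9 mas = 0.0249″ → d = 1/p = 40.16 pc
Star 1: M = m − 5 log₁₀ d + 5 = 8.06 − 5·1.6038 + 5 = 5.041
Star 2: M = m − 5 log₁₀ d + 5 = 4.50 − 5·2.5658 + 5 = -3.329
ΔM = M_1 − M_2 = 5.041 − (-3.329) = 8.370; smaller M is more luminous → Star 2.
L ratio = 10^(0.4 |ΔM|) = 10^3.348 = 2229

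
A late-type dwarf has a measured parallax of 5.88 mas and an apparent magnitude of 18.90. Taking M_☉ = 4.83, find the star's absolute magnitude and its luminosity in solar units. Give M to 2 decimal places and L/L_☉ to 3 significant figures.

d = 1/p = 1000/5.88 mas = 170.1 pc
M = m − 5 log₁₀ d + 5 = 18.90 − 5·2.2306 + 5 = 12.747
M − M_☉ = 12.747 − 4.83 = 7.917
L/L_☉ = 10^(−0.4 × 7.917) = 6.812×10^-4

M ≈ 12.75; L/L_☉ ≈ 6.81×10^-4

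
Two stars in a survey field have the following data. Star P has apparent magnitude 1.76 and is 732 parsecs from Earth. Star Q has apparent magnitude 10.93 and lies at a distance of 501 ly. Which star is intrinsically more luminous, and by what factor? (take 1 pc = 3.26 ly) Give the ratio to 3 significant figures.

Star P is more luminous, by a factor of 106000.

Star P: M = m − 5 log₁₀ d + 5 = 1.76 − 5·2.8645 + 5 = -7.563
Star Q: d = 501 ly / 3.26 = 153.7 pc
Star Q: M = m − 5 log₁₀ d + 5 = 10.93 − 5·2.1866 + 5 = 4.997
ΔM = M_P − M_Q = -7.563 − (4.997) = -12.559; smaller M is more luminous → Star P.
L ratio = 10^(0.4 |ΔM|) = 10^5.024 = 105600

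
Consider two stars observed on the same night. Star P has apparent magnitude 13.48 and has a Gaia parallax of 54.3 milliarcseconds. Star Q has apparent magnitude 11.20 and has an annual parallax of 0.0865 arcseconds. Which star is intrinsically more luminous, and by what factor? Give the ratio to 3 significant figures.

Star Q is more luminous, by a factor of 3.22.

Star P: p = 54.3 mas = 0.0543″ → d = 1/p = 18.42 pc
Star P: M = m − 5 log₁₀ d + 5 = 13.48 − 5·1.2652 + 5 = 12.154
Star Q: d = 1/p = 1/0.0865″ = 11.56 pc
Star Q: M = m − 5 log₁₀ d + 5 = 11.20 − 5·1.0630 + 5 = 10.885
ΔM = M_P − M_Q = 12.154 − (10.885) = 1.269; smaller M is more luminous → Star Q.
L ratio = 10^(0.4 |ΔM|) = 10^0.508 = 3.218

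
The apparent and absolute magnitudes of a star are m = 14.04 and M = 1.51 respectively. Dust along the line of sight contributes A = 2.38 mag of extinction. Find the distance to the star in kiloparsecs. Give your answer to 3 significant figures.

m − M = 5 log₁₀(d/10 pc) + A  ⇒  14.04 − (1.51) − 2.38 = 5 log₁₀(d/10)
10.150 = 5 log₁₀(d/10)
log₁₀ d = (m − M − A)/5 + 1 = 3.0300
d = 10^3.0300 = 1072 pc
= 1.072 kpc

d ≈ 1.07 kpc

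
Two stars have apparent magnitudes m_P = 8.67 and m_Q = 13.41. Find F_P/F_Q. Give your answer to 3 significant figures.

Magnitude difference = -4.74
Flux ratio = 10^(−0.4 Δm) = 10^(−0.4 × -4.74) = 10^1.896 = 78.70

F_P/F_Q ≈ 78.7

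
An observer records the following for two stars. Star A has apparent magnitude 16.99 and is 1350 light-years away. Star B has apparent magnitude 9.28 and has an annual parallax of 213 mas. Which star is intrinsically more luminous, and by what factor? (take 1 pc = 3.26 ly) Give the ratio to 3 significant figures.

Star A is more luminous, by a factor of 6.41.

Star A: d = 1350 ly / 3.26 = 414.1 pc
Star A: M = m − 5 log₁₀ d + 5 = 16.99 − 5·2.6171 + 5 = 8.904
Star B: p = 213 mas = 0.213″ → d = 1/p = 4.695 pc
Star B: M = m − 5 log₁₀ d + 5 = 9.28 − 5·0.6716 + 5 = 10.922
ΔM = M_A − M_B = 8.904 − (10.922) = -2.017; smaller M is more luminous → Star A.
L ratio = 10^(0.4 |ΔM|) = 10^0.807 = 6.412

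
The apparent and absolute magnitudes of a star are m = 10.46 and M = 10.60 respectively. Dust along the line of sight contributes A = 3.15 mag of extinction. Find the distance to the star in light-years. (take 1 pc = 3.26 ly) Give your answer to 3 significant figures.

m − M = 5 log₁₀(d/10 pc) + A  ⇒  10.46 − (10.60) − 3.15 = 5 log₁₀(d/10)
-3.290 = 5 log₁₀(d/10)
log₁₀ d = (m − M − A)/5 + 1 = 0.3420
d = 10^0.3420 = 2.198 pc
= 7.165 ly

d ≈ 7.17 ly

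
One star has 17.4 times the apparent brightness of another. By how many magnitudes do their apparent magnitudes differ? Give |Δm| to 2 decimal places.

|Δm| ≈ 3.10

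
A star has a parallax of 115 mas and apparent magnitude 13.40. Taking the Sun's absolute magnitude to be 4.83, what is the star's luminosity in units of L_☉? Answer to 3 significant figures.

L/L_☉ ≈ 2.82×10^-4

d = 1/p = 1000/115 mas = 8.696 pc
M = m − 5 log₁₀ d + 5 = 13.40 − 5·0.9393 + 5 = 13.703
M − M_☉ = 13.703 − 4.83 = 8.873
L/L_☉ = 10^(−0.4 × 8.873) = 2.822×10^-4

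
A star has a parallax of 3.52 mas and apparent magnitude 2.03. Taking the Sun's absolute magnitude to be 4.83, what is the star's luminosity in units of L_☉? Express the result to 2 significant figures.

d = 1/p = 1000/3.52 mas = 284.1 pc
M = m − 5 log₁₀ d + 5 = 2.03 − 5·2.4535 + 5 = -5.237
M − M_☉ = -5.237 − 4.83 = -10.067
L/L_☉ = 10^(−0.4 × -10.067) = 10640

L/L_☉ ≈ 11000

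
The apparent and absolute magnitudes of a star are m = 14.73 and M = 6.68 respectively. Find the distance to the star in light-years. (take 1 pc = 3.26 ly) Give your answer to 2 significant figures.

d ≈ 1300 ly

Distance modulus: m − M = 14.73 − (6.68) = 8.050
m − M = 5 log₁₀ d − 5
log₁₀ d = (m − M)/5 + 1 = 2.6100
d = 10^2.6100 = 407.4 pc
= 1328 ly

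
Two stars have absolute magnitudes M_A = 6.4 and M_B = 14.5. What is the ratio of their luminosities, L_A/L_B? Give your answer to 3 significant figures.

ΔM = M_A − M_B = -8.1
L_A/L_B = 10^(−0.4 ΔM) = 10^3.240 = 1738

L_A/L_B ≈ 1740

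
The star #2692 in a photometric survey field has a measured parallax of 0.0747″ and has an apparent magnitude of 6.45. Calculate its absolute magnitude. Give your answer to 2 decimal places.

M ≈ 5.82

d = 1/p = 1/0.0747″ = 13.39 pc
5 log₁₀(d/10 pc) = 5 log₁₀(13.39) − 5 = 0.633
M = m − 5 log₁₀(d/10) = 6.45 − 0.633 = 5.817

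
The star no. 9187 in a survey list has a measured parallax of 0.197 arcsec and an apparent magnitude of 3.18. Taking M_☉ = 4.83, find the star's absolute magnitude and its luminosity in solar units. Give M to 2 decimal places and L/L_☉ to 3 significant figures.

d = 1/p = 1/0.197″ = 5.076 pc
M = m − 5 log₁₀ d + 5 = 3.18 − 5·0.7055 + 5 = 4.652
M − M_☉ = 4.652 − 4.83 = -0.178
L/L_☉ = 10^(−0.4 × -0.178) = 1.178

M ≈ 4.65; L/L_☉ ≈ 1.18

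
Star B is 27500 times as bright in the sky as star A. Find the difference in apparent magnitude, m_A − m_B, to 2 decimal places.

m_A − m_B ≈ 11.10

Pogson: Δm = −2.5 log₁₀(ratio) = −2.5 log₁₀(27500) = −2.5 × 4.4393 = -11.098
Star B is brighter so has the smaller magnitude: m_A − m_B is positive.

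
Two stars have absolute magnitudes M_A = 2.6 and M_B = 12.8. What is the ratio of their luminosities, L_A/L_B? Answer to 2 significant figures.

L_A/L_B ≈ 12000

ΔM = M_A − M_B = -10.2
L_A/L_B = 10^(−0.4 ΔM) = 10^4.080 = 12020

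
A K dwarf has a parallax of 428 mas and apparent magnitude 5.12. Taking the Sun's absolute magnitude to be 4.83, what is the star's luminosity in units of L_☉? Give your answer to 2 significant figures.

d = 1/p = 1000/428 mas = 2.336 pc
M = m − 5 log₁₀ d + 5 = 5.12 − 5·0.3686 + 5 = 8.277
M − M_☉ = 8.277 − 4.83 = 3.447
L/L_☉ = 10^(−0.4 × 3.447) = 0.04179

L/L_☉ ≈ 0.042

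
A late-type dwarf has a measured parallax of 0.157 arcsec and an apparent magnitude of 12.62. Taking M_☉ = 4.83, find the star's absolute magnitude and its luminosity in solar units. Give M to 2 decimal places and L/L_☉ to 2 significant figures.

M ≈ 13.60; L/L_☉ ≈ 3.1×10^-4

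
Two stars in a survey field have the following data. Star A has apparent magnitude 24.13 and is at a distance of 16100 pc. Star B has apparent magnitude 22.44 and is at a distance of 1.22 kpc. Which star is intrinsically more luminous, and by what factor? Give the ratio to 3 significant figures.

Star A is more luminous, by a factor of 36.7.

Star A: M = m − 5 log₁₀ d + 5 = 24.13 − 5·4.2068 + 5 = 8.096
Star B: d = 1.22 kpc = 1220 pc
Star B: M = m − 5 log₁₀ d + 5 = 22.44 − 5·3.0864 + 5 = 12.008
ΔM = M_A − M_B = 8.096 − (12.008) = -3.912; smaller M is more luminous → Star A.
L ratio = 10^(0.4 |ΔM|) = 10^1.565 = 36.72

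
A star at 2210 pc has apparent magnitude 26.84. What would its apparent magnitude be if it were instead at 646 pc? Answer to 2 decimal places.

Flux ∝ 1/d², so Δm = 5 log₁₀(d₂/d₁) = 5 log₁₀(646/2210) = -2.671
m₂ = m₁ + Δm = 26.84 + (-2.671) = 24.169

m ≈ 24.17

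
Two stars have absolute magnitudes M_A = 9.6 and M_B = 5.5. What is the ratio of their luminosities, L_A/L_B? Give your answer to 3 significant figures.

L_A/L_B ≈ 0.0229

ΔM = M_A − M_B = 4.1
L_A/L_B = 10^(−0.4 ΔM) = 10^-1.640 = 0.02291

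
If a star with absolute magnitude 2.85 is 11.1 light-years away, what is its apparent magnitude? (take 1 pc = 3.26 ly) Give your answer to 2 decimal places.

m ≈ 0.51

d = 11.1 ly / 3.26 = 3.405 pc
m = M + 5 log₁₀ d − 5 = 2.85 + 5·0.5321 − 5 = 0.511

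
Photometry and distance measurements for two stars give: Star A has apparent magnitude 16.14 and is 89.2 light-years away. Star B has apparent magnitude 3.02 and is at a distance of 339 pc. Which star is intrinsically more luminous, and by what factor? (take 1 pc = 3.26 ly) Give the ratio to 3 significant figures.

Star B is more luminous, by a factor of 2.72×10^7.

Star A: d = 89.2 ly / 3.26 = 27.36 pc
Star A: M = m − 5 log₁₀ d + 5 = 16.14 − 5·1.4371 + 5 = 13.954
Star B: M = m − 5 log₁₀ d + 5 = 3.02 − 5·2.5302 + 5 = -4.631
ΔM = M_A − M_B = 13.954 − (-4.631) = 18.585; smaller M is more luminous → Star B.
L ratio = 10^(0.4 |ΔM|) = 10^7.434 = 2.717×10^7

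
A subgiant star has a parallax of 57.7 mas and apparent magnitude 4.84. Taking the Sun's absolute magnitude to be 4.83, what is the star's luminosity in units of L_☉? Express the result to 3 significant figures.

L/L_☉ ≈ 2.98

d = 1/p = 1000/57.7 mas = 17.33 pc
M = m − 5 log₁₀ d + 5 = 4.84 − 5·1.2388 + 5 = 3.646
M − M_☉ = 3.646 − 4.83 = -1.184
L/L_☉ = 10^(−0.4 × -1.184) = 2.976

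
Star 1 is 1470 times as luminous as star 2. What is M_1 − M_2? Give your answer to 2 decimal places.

M_1 − M_2 ≈ -7.92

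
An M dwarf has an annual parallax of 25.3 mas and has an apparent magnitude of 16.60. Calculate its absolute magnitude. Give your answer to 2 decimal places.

M ≈ 13.62

p = 25.3 mas = 0.0253″ → d = 1/p = 39.53 pc
5 log₁₀(d/10 pc) = 5 log₁₀(39.53) − 5 = 2.984
M = m − 5 log₁₀(d/10) = 16.60 − 2.984 = 13.616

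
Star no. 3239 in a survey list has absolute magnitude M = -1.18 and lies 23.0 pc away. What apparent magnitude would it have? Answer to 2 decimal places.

m ≈ 0.63

m = M + 5 log₁₀ d − 5 = -1.18 + 5·1.3617 − 5 = 0.629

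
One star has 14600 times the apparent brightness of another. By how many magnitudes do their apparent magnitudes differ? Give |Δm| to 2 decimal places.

|Δm| ≈ 10.41

Pogson: Δm = −2.5 log₁₀(ratio) = −2.5 log₁₀(14600) = −2.5 × 4.1644 = -10.411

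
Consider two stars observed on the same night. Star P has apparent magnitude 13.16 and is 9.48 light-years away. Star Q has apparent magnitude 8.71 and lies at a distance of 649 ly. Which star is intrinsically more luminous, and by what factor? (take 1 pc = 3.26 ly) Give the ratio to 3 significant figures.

Star P: d = 9.48 ly / 3.26 = 2.908 pc
Star P: M = m − 5 log₁₀ d + 5 = 13.16 − 5·0.4636 + 5 = 15.842
Star Q: d = 649 ly / 3.26 = 199.1 pc
Star Q: M = m − 5 log₁₀ d + 5 = 8.71 − 5·2.2990 + 5 = 2.215
ΔM = M_P − M_Q = 15.842 − (2.215) = 13.627; smaller M is more luminous → Star Q.
L ratio = 10^(0.4 |ΔM|) = 10^5.451 = 282400

Star Q is more luminous, by a factor of 282000.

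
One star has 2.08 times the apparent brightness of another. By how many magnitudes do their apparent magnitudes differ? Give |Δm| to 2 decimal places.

Pogson: Δm = −2.5 log₁₀(ratio) = −2.5 log₁₀(2.08) = −2.5 × 0.3181 = -0.795

|Δm| ≈ 0.80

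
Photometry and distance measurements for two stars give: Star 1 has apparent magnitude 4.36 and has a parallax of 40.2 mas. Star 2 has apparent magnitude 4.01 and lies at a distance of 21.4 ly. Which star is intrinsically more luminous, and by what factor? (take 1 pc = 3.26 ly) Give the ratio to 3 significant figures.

Star 1 is more luminous, by a factor of 10.4.

Star 1: p = 40.2 mas = 0.0402″ → d = 1/p = 24.88 pc
Star 1: M = m − 5 log₁₀ d + 5 = 4.36 − 5·1.3958 + 5 = 2.381
Star 2: d = 21.4 ly / 3.26 = 6.564 pc
Star 2: M = m − 5 log₁₀ d + 5 = 4.01 − 5·0.8172 + 5 = 4.924
ΔM = M_1 − M_2 = 2.381 − (4.924) = -2.543; smaller M is more luminous → Star 1.
L ratio = 10^(0.4 |ΔM|) = 10^1.017 = 10.40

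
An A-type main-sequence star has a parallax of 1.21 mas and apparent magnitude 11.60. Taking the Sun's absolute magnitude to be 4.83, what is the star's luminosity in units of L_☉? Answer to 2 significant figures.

L/L_☉ ≈ 13

d = 1/p = 1000/1.21 mas = 826.4 pc
M = m − 5 log₁₀ d + 5 = 11.60 − 5·2.9172 + 5 = 2.014
M − M_☉ = 2.014 − 4.83 = -2.816
L/L_☉ = 10^(−0.4 × -2.816) = 13.38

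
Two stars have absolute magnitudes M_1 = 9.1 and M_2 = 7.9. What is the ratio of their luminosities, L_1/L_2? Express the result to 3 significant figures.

ΔM = M_1 − M_2 = 1.2
L_1/L_2 = 10^(−0.4 ΔM) = 10^-0.480 = 0.3311

L_1/L_2 ≈ 0.331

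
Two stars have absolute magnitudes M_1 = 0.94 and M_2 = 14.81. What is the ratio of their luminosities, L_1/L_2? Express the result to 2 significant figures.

ΔM = M_1 − M_2 = -13.87
L_1/L_2 = 10^(−0.4 ΔM) = 10^5.548 = 353200

L_1/L_2 ≈ 350000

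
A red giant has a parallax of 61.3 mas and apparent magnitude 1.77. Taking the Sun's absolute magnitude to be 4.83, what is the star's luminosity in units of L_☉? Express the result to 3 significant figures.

d = 1/p = 1000/61.3 mas = 16.31 pc
M = m − 5 log₁₀ d + 5 = 1.77 − 5·1.2125 + 5 = 0.707
M − M_☉ = 0.707 − 4.83 = -4.123
L/L_☉ = 10^(−0.4 × -4.123) = 44.57

L/L_☉ ≈ 44.6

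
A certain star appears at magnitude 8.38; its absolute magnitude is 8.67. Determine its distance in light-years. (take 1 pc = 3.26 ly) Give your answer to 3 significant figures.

μ = m − M = -0.290
m − M = 5 log₁₀ d − 5
log₁₀ d = (m − M)/5 + 1 = 0.9420
d = 10^0.9420 = 8.750 pc
= 28.52 ly

d ≈ 28.5 ly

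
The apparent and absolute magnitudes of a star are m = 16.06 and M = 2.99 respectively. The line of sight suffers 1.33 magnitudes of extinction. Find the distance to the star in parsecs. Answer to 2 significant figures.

m − M = 5 log₁₀(d/10 pc) + A  ⇒  16.06 − (2.99) − 1.33 = 5 log₁₀(d/10)
11.740 = 5 log₁₀(d/10)
log₁₀ d = (m − M − A)/5 + 1 = 3.3480
d = 10^3.3480 = 2228 pc

d ≈ 2200 pc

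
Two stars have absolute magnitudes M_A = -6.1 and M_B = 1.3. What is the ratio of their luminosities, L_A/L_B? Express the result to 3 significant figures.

L_A/L_B ≈ 912

ΔM = M_A − M_B = -7.4
L_A/L_B = 10^(−0.4 ΔM) = 10^2.960 = 912.0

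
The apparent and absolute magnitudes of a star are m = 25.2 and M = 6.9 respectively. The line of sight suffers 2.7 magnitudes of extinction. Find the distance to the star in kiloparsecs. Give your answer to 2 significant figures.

d ≈ 13 kpc

m − M = 5 log₁₀(d/10 pc) + A  ⇒  25.2 − (6.9) − 2.7 = 5 log₁₀(d/10)
15.600 = 5 log₁₀(d/10)
log₁₀ d = (m − M − A)/5 + 1 = 4.1200
d = 10^4.1200 = 13180 pc
= 13.18 kpc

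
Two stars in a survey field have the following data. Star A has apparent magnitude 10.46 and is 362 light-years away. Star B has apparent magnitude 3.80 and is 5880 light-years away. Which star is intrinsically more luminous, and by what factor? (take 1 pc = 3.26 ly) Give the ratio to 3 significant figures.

Star B is more luminous, by a factor of 122000.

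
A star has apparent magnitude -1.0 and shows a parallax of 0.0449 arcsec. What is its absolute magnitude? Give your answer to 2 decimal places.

M ≈ -2.74

d = 1/p = 1/0.0449″ = 22.27 pc
5 log₁₀(d/10 pc) = 5 log₁₀(22.27) − 5 = 1.739
M = m − 5 log₁₀(d/10) = -1.0 − 1.739 = -2.739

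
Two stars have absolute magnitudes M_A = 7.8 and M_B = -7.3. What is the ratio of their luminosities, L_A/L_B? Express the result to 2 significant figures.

ΔM = M_A − M_B = 15.1
L_A/L_B = 10^(−0.4 ΔM) = 10^-6.040 = 9.120×10^-7

L_A/L_B ≈ 9.1×10^-7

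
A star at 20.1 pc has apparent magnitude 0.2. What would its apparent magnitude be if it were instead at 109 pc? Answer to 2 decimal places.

Flux ∝ 1/d², so Δm = 5 log₁₀(d₂/d₁) = 5 log₁₀(109/20.1) = 3.671
m₂ = m₁ + Δm = 0.2 + (3.671) = 3.871

m ≈ 3.87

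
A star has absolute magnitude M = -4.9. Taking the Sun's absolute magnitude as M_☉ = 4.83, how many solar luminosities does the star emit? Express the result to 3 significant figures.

L/L_☉ ≈ 7800

M − M_☉ = -4.9 − 4.83 = -9.730
L/L_☉ = 10^(−0.4 (M − M_☉)) = 10^3.892 = 7798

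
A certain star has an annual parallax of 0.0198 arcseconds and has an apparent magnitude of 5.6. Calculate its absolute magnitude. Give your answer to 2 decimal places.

M ≈ 2.08

d = 1/p = 1/0.0198″ = 50.51 pc
5 log₁₀(d/10 pc) = 5 log₁₀(50.51) − 5 = 3.517
M = m − 5 log₁₀(d/10) = 5.6 − 3.517 = 2.083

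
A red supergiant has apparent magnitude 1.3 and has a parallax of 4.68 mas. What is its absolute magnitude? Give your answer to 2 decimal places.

p = 4.68 mas = 4.68×10^-3″ → d = 1/p = 213.7 pc
5 log₁₀(d/10 pc) = 5 log₁₀(213.7) − 5 = 6.649
M = m − 5 log₁₀(d/10) = 1.3 − 6.649 = -5.349

M ≈ -5.35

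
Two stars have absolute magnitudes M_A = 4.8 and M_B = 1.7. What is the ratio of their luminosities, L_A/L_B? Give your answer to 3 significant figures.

L_A/L_B ≈ 0.0575

ΔM = M_A − M_B = 3.1
L_A/L_B = 10^(−0.4 ΔM) = 10^-1.240 = 0.05754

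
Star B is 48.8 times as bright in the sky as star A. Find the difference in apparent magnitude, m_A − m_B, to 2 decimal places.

m_A − m_B ≈ 4.22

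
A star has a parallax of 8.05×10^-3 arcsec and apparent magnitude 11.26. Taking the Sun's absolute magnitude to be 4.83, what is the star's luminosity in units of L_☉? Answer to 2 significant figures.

L/L_☉ ≈ 0.41

d = 1/p = 1/8.05×10^-3″ = 124.2 pc
M = m − 5 log₁₀ d + 5 = 11.26 − 5·2.0942 + 5 = 5.789
M − M_☉ = 5.789 − 4.83 = 0.959
L/L_☉ = 10^(−0.4 × 0.959) = 0.4134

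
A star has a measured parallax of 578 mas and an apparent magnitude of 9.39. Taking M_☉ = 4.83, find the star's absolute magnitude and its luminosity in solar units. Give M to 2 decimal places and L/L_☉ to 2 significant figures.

d = 1/p = 1000/578 mas = 1.730 pc
M = m − 5 log₁₀ d + 5 = 9.39 − 5·0.2381 + 5 = 13.200
M − M_☉ = 13.200 − 4.83 = 8.370
L/L_☉ = 10^(−0.4 × 8.370) = 4.489×10^-4

M ≈ 13.20; L/L_☉ ≈ 4.5×10^-4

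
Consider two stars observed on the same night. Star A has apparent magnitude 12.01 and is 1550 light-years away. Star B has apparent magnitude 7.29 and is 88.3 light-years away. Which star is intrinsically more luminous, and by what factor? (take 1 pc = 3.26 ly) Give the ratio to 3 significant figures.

Star A is more luminous, by a factor of 3.99.

Star A: d = 1550 ly / 3.26 = 475.5 pc
Star A: M = m − 5 log₁₀ d + 5 = 12.01 − 5·2.6771 + 5 = 3.624
Star B: d = 88.3 ly / 3.26 = 27.09 pc
Star B: M = m − 5 log₁₀ d + 5 = 7.29 − 5·1.4327 + 5 = 5.126
ΔM = M_A − M_B = 3.624 − (5.126) = -1.502; smaller M is more luminous → Star A.
L ratio = 10^(0.4 |ΔM|) = 10^0.601 = 3.988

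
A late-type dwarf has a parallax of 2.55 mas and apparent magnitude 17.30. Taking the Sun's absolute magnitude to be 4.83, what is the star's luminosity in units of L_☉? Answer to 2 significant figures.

L/L_☉ ≈ 0.016

d = 1/p = 1000/2.55 mas = 392.2 pc
M = m − 5 log₁₀ d + 5 = 17.30 − 5·2.5935 + 5 = 9.333
M − M_☉ = 9.333 − 4.83 = 4.503
L/L_☉ = 10^(−0.4 × 4.503) = 0.01581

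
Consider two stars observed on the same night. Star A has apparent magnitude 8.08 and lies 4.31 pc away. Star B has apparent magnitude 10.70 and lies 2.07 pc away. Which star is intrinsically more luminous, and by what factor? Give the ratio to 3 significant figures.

Star A is more luminous, by a factor of 48.4.

Star A: M = m − 5 log₁₀ d + 5 = 8.08 − 5·0.6345 + 5 = 9.908
Star B: M = m − 5 log₁₀ d + 5 = 10.70 − 5·0.3160 + 5 = 14.120
ΔM = M_A − M_B = 9.908 − (14.120) = -4.213; smaller M is more luminous → Star A.
L ratio = 10^(0.4 |ΔM|) = 10^1.685 = 48.42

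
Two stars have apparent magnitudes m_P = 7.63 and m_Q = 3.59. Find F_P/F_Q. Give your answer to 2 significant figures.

Magnitude difference = 4.04
Flux ratio = 10^(−0.4 Δm) = 10^(−0.4 × 4.04) = 10^-1.616 = 0.02421

F_P/F_Q ≈ 0.024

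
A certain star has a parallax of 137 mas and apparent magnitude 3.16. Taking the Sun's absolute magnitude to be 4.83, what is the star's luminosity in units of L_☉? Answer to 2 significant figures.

L/L_☉ ≈ 2.5

d = 1/p = 1000/137 mas = 7.299 pc
M = m − 5 log₁₀ d + 5 = 3.16 − 5·0.8633 + 5 = 3.844
M − M_☉ = 3.844 − 4.83 = -0.986
L/L_☉ = 10^(−0.4 × -0.986) = 2.481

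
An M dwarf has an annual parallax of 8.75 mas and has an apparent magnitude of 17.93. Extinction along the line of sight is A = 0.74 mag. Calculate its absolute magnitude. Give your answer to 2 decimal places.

p = 8.75 mas = 8.75×10^-3″ → d = 1/p = 114.3 pc
5 log₁₀(d/10 pc) = 5 log₁₀(114.3) − 5 = 5.290
M = m − 5 log₁₀(d/10) − A = 17.93 − 5.290 − 0.74 = 11.900

M ≈ 11.90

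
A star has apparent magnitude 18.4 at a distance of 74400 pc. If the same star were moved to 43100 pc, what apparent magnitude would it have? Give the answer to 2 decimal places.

m ≈ 17.21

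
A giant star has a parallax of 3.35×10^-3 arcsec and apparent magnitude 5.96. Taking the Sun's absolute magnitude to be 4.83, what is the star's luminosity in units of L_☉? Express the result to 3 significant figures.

L/L_☉ ≈ 315

d = 1/p = 1/3.35×10^-3″ = 298.5 pc
M = m − 5 log₁₀ d + 5 = 5.96 − 5·2.4750 + 5 = -1.415
M − M_☉ = -1.415 − 4.83 = -6.245
L/L_☉ = 10^(−0.4 × -6.245) = 314.7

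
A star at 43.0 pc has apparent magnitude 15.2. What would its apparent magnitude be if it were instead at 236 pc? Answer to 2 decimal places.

m ≈ 18.90

Flux ∝ 1/d², so Δm = 5 log₁₀(d₂/d₁) = 5 log₁₀(236/43.0) = 3.697
m₂ = m₁ + Δm = 15.2 + (3.697) = 18.897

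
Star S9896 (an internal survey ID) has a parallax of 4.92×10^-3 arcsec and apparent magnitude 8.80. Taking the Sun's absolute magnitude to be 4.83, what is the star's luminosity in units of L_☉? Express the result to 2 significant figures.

d = 1/p = 1/4.92×10^-3″ = 203.3 pc
M = m − 5 log₁₀ d + 5 = 8.80 − 5·2.3080 + 5 = 2.260
M − M_☉ = 2.260 − 4.83 = -2.570
L/L_☉ = 10^(−0.4 × -2.570) = 10.67

L/L_☉ ≈ 11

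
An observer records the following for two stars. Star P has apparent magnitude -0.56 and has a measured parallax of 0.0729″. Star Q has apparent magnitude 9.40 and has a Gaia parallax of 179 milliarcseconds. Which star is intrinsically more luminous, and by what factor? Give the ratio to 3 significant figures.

Star P is more luminous, by a factor of 58100.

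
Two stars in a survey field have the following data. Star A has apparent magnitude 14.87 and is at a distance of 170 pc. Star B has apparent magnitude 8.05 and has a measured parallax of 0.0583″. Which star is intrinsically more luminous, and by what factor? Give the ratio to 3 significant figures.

Star A: M = m − 5 log₁₀ d + 5 = 14.87 − 5·2.2304 + 5 = 8.718
Star B: d = 1/p = 1/0.0583″ = 17.15 pc
Star B: M = m − 5 log₁₀ d + 5 = 8.05 − 5·1.2343 + 5 = 6.878
ΔM = M_A − M_B = 8.718 − (6.878) = 1.839; smaller M is more luminous → Star B.
L ratio = 10^(0.4 |ΔM|) = 10^0.736 = 5.442

Star B is more luminous, by a factor of 5.44.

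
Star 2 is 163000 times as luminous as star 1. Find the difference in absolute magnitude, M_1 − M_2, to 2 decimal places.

M_1 − M_2 ≈ 13.03

Pogson: ΔM = −2.5 log₁₀(ratio) = −2.5 log₁₀(163000) = −2.5 × 5.2122 = -13.030
Star 2 is brighter so has the smaller magnitude: M_1 − M_2 is positive.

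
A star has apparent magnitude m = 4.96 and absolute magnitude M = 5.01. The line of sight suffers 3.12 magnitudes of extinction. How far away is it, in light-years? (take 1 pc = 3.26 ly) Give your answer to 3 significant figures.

m − M = 5 log₁₀(d/10 pc) + A  ⇒  4.96 − (5.01) − 3.12 = 5 log₁₀(d/10)
-3.170 = 5 log₁₀(d/10)
log₁₀ d = (m − M − A)/5 + 1 = 0.3660
d = 10^0.3660 = 2.323 pc
= 7.572 ly

d ≈ 7.57 ly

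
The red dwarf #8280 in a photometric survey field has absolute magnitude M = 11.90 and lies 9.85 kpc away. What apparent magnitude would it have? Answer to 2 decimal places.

m ≈ 26.87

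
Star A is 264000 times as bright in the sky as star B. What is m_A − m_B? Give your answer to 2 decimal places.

Pogson: Δm = −2.5 log₁₀(ratio) = −2.5 log₁₀(264000) = −2.5 × 5.4216 = -13.554
Star A is brighter, so it has the smaller magnitude: the difference is negative.

m_A − m_B ≈ -13.55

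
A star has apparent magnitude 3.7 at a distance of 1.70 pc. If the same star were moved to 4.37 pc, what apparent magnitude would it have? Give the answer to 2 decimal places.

Flux ∝ 1/d², so Δm = 5 log₁₀(d₂/d₁) = 5 log₁₀(4.37/1.70) = 2.050
m₂ = m₁ + Δm = 3.7 + (2.050) = 5.750

m ≈ 5.75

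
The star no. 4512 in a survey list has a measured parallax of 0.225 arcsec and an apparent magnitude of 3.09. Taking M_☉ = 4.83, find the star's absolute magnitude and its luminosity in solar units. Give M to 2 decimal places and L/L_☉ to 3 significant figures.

M ≈ 4.85; L/L_☉ ≈ 0.981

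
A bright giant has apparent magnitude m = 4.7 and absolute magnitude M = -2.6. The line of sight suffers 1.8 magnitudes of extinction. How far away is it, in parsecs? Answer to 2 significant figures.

m − M = 5 log₁₀(d/10 pc) + A  ⇒  4.7 − (-2.6) − 1.8 = 5 log₁₀(d/10)
5.500 = 5 log₁₀(d/10)
log₁₀ d = (m − M − A)/5 + 1 = 2.1000
d = 10^2.1000 = 125.9 pc

d ≈ 130 pc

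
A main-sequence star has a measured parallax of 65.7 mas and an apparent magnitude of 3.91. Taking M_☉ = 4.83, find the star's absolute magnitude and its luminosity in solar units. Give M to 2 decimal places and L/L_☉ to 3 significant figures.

d = 1/p = 1000/65.7 mas = 15.22 pc
M = m − 5 log₁₀ d + 5 = 3.91 − 5·1.1824 + 5 = 2.998
M − M_☉ = 2.998 − 4.83 = -1.832
L/L_☉ = 10^(−0.4 × -1.832) = 5.406

M ≈ 3.00; L/L_☉ ≈ 5.41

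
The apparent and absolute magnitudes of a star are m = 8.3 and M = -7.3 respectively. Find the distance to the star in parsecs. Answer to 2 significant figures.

μ = m − M = 15.600
m − M = 5 log₁₀ d − 5
log₁₀ d = (m − M)/5 + 1 = 4.1200
d = 10^4.1200 = 13180 pc

d ≈ 13000 pc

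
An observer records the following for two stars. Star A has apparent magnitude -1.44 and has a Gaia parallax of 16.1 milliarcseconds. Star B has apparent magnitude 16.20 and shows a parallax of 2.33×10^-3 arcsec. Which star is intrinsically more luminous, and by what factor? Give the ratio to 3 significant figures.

Star A is more luminous, by a factor of 238000.

Star A: p = 16.1 mas = 0.0161″ → d = 1/p = 62.11 pc
Star A: M = m − 5 log₁₀ d + 5 = -1.44 − 5·1.7932 + 5 = -5.406
Star B: d = 1/p = 1/2.33×10^-3″ = 429.2 pc
Star B: M = m − 5 log₁₀ d + 5 = 16.20 − 5·2.6326 + 5 = 8.037
ΔM = M_A − M_B = -5.406 − (8.037) = -13.443; smaller M is more luminous → Star A.
L ratio = 10^(0.4 |ΔM|) = 10^5.377 = 238300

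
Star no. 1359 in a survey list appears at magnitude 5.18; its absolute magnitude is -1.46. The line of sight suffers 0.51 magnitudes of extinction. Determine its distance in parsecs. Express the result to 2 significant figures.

m − M = 5 log₁₀(d/10 pc) + A  ⇒  5.18 − (-1.46) − 0.51 = 5 log₁₀(d/10)
6.130 = 5 log₁₀(d/10)
log₁₀ d = (m − M − A)/5 + 1 = 2.2260
d = 10^2.2260 = 168.3 pc

d ≈ 170 pc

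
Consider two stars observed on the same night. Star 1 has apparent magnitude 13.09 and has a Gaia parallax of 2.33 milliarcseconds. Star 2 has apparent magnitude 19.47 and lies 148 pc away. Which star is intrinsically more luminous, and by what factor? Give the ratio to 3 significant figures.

Star 1: p = 2.33 mas = 2.33×10^-3″ → d = 1/p = 429.2 pc
Star 1: M = m − 5 log₁₀ d + 5 = 13.09 − 5·2.6326 + 5 = 4.927
Star 2: M = m − 5 log₁₀ d + 5 = 19.47 − 5·2.1703 + 5 = 13.619
ΔM = M_1 − M_2 = 4.927 − (13.619) = -8.692; smaller M is more luminous → Star 1.
L ratio = 10^(0.4 |ΔM|) = 10^3.477 = 2998

Star 1 is more luminous, by a factor of 3000.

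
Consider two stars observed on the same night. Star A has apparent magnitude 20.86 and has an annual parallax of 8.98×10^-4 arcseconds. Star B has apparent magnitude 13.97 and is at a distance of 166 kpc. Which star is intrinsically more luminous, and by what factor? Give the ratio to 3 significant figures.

Star A: d = 1/p = 1/8.98×10^-4″ = 1114 pc
Star A: M = m − 5 log₁₀ d + 5 = 20.86 − 5·3.0467 + 5 = 10.626
Star B: d = 166 kpc = 166000 pc
Star B: M = m − 5 log₁₀ d + 5 = 13.97 − 5·5.2201 + 5 = -7.131
ΔM = M_A − M_B = 10.626 − (-7.131) = 17.757; smaller M is more luminous → Star B.
L ratio = 10^(0.4 |ΔM|) = 10^7.103 = 1.267×10^7

Star B is more luminous, by a factor of 1.27×10^7.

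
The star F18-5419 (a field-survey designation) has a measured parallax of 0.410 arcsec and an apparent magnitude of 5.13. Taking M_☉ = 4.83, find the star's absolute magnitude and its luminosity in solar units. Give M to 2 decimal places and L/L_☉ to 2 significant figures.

M ≈ 8.19; L/L_☉ ≈ 0.045

d = 1/p = 1/0.410″ = 2.439 pc
M = m − 5 log₁₀ d + 5 = 5.13 − 5·0.3872 + 5 = 8.194
M − M_☉ = 8.194 − 4.83 = 3.364
L/L_☉ = 10^(−0.4 × 3.364) = 0.04513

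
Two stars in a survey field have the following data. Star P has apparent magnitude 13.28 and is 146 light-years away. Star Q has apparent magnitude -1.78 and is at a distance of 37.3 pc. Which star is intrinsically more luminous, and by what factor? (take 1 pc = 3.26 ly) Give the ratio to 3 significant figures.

Star Q is more luminous, by a factor of 733000.

Star P: d = 146 ly / 3.26 = 44.79 pc
Star P: M = m − 5 log₁₀ d + 5 = 13.28 − 5·1.6511 + 5 = 10.024
Star Q: M = m − 5 log₁₀ d + 5 = -1.78 − 5·1.5717 + 5 = -4.639
ΔM = M_P − M_Q = 10.024 − (-4.639) = 14.663; smaller M is more luminous → Star Q.
L ratio = 10^(0.4 |ΔM|) = 10^5.865 = 733100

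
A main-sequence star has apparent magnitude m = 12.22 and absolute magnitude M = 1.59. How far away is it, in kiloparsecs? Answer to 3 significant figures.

d ≈ 1.34 kpc

μ = m − M = 10.630
m − M = 5 log₁₀ d − 5
log₁₀ d = (m − M)/5 + 1 = 3.1260
d = 10^3.1260 = 1337 pc
= 1.337 kpc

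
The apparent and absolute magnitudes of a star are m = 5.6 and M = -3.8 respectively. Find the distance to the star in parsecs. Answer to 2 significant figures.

d ≈ 760 pc

μ = m − M = 9.400
m − M = 5 log₁₀ d − 5
log₁₀ d = (m − M)/5 + 1 = 2.8800
d = 10^2.8800 = 758.6 pc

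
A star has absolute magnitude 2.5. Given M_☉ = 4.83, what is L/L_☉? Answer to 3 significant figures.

L/L_☉ ≈ 8.55

M − M_☉ = 2.5 − 4.83 = -2.330
L/L_☉ = 10^(−0.4 (M − M_☉)) = 10^0.932 = 8.551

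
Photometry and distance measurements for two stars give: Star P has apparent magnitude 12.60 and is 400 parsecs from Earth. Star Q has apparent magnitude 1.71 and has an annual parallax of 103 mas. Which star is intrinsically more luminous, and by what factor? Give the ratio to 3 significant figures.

Star P: M = m − 5 log₁₀ d + 5 = 12.60 − 5·2.6021 + 5 = 4.590
Star Q: p = 103 mas = 0.103″ → d = 1/p = 9.709 pc
Star Q: M = m − 5 log₁₀ d + 5 = 1.71 − 5·0.9872 + 5 = 1.774
ΔM = M_P − M_Q = 4.590 − (1.774) = 2.816; smaller M is more luminous → Star Q.
L ratio = 10^(0.4 |ΔM|) = 10^1.126 = 13.37

Star Q is more luminous, by a factor of 13.4.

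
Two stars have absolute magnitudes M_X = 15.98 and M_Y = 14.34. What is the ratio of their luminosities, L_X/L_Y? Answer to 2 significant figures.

ΔM = M_X − M_Y = 1.64
L_X/L_Y = 10^(−0.4 ΔM) = 10^-0.656 = 0.2208

L_X/L_Y ≈ 0.22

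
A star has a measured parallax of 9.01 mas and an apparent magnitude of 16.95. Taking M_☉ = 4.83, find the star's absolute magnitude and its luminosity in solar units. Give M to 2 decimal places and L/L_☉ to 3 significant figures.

d = 1/p = 1000/9.01 mas = 111.0 pc
M = m − 5 log₁₀ d + 5 = 16.95 − 5·2.0453 + 5 = 11.724
M − M_☉ = 11.724 − 4.83 = 6.894
L/L_☉ = 10^(−0.4 × 6.894) = 1.748×10^-3

M ≈ 11.72; L/L_☉ ≈ 1.75×10^-3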